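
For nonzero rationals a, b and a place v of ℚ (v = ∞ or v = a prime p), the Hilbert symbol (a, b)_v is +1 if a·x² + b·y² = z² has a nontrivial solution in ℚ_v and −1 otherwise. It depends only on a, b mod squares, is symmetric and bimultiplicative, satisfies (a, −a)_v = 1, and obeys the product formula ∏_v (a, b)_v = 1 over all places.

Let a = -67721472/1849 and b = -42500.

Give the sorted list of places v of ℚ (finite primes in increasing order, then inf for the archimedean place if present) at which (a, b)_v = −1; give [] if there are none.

Mod squares: a ≡ -29393, b ≡ -17. Check v ∈ {∞, 2, 3, 5, 7, 13, 17, 19, 43}.
v=5: a=5^0·(≡2), b=5^4·(≡2) mod 5; (2|5)=-1, (2|5)=-1; (−1)^{0·4·2}·(-1)^4·(-1)^0 = +1.
v=7: a=7^1·(≡1), b=7^0·(≡4) mod 7; (1|7)=+1, (4|7)=+1; (−1)^{1·0·3}·(+1)^0·(+1)^1 = +1.
v=∞: -29393 < 0 and -17 < 0  ⇒  (a,b)_∞ = -1.
v=2: v_2(a)=8, v_2(b)=2; units ≡ 7, 7 (mod 8); ε·ε+αω+βω = 1·1+8·0+2·0 ≡ 1  ⇒  (a,b)_2 = -1.
v=13: a=13^1·(≡1), b=13^0·(≡10) mod 13; (1|13)=+1, (10|13)=+1; (−1)^{1·0·6}·(+1)^0·(+1)^1 = +1.
v=43: a=43^-2·(≡2), b=43^0·(≡27) mod 43; (2|43)=-1, (27|43)=-1; (−1)^{-2·0·21}·(-1)^0·(-1)^-2 = +1.
v=17: a=17^1·(≡10), b=17^1·(≡16) mod 17; (10|17)=-1, (16|17)=+1; (−1)^{1·1·8}·(-1)^1·(+1)^1 = -1.
v=3: a=3^2·(≡1), b=3^0·(≡1) mod 3; (1|3)=+1, (1|3)=+1; (−1)^{2·0·1}·(+1)^0·(+1)^2 = +1.
v=19: a=19^1·(≡6), b=19^0·(≡3) mod 19; (6|19)=+1, (3|19)=-1; (−1)^{1·0·9}·(+1)^0·(-1)^1 = -1.
|Ram(-29393, -17)| = 4, even; anisotropic at {2, 17, 19, ∞}.

[2, 17, 19, inf]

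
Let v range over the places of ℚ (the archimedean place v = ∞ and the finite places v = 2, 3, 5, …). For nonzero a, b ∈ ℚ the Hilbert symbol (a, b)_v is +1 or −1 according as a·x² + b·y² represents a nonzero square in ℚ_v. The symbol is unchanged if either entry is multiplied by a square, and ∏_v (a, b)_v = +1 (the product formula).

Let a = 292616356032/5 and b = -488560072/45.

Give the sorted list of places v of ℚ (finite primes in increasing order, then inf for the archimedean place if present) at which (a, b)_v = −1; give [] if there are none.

[2, 13]

Mod squares: a ≡ 15, b ≡ -10010. Check v ∈ {∞, 2, 3, 5, 7, 11, 13, 19}.
v=3: a=3^3·(≡2), b=3^-2·(≡1) mod 3; (2|3)=-1, (1|3)=+1; (−1)^{3·-2·1}·(-1)^-2·(+1)^3 = +1.
v=19: a=19^0·(≡3), b=19^2·(≡8) mod 19; (3|19)=-1, (8|19)=-1; (−1)^{0·2·9}·(-1)^2·(-1)^0 = +1.
v=13: a=13^4·(≡5), b=13^3·(≡9) mod 13; (5|13)=-1, (9|13)=+1; (−1)^{4·3·6}·(-1)^3·(+1)^4 = -1.
v=7: a=7^2·(≡1), b=7^1·(≡3) mod 7; (1|7)=+1, (3|7)=-1; (−1)^{2·1·3}·(+1)^1·(-1)^2 = +1.
v=11: a=11^2·(≡5), b=11^1·(≡5) mod 11; (5|11)=+1, (5|11)=+1; (−1)^{2·1·5}·(+1)^1·(+1)^2 = +1.
v=5: a=5^-1·(≡2), b=5^-1·(≡2) mod 5; (2|5)=-1, (2|5)=-1; (−1)^{-1·-1·2}·(-1)^-1·(-1)^-1 = +1.
v=∞: 15 > 0 and -10010 < 0  ⇒  (a,b)_∞ = +1.
v=2: v_2(a)=6, v_2(b)=3; units ≡ 7, 3 (mod 8); ε·ε+αω+βω = 1·1+6·1+3·0 ≡ 1  ⇒  (a,b)_2 = -1.
(15, -10010 / ℚ) ramifies at {2, 13}: a division algebra.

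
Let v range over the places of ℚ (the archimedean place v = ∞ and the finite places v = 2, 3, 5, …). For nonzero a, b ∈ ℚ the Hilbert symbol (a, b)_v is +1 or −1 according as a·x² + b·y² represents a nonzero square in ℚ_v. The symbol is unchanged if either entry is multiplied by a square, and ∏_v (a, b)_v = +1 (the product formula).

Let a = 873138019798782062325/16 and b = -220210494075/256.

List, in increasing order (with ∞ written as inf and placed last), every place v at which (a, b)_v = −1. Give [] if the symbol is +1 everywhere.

[11, 13]

Mod squares: a ≡ 7293, b ≡ -643467. Check v ∈ {∞, 2, 3, 5, 7, 11, 13, 17, 31, 37}.
v=∞: 7293 > 0 and -643467 < 0  ⇒  (a,b)_∞ = +1.
v=17: a=17^3·(≡8), b=17^1·(≡1) mod 17; (8|17)=+1, (1|17)=+1; (−1)^{3·1·8}·(+1)^1·(+1)^3 = +1.
v=11: a=11^1·(≡1), b=11^1·(≡5) mod 11; (1|11)=+1, (5|11)=+1; (−1)^{1·1·5}·(+1)^1·(+1)^1 = -1.
v=2: v_2(a)=-4, v_2(b)=-8; units ≡ 5, 5 (mod 8); ε·ε+αω+βω = 0·0+-4·1+-8·1 ≡ 0  ⇒  (a,b)_2 = +1.
v=31: a=31^2·(≡9), b=31^1·(≡26) mod 31; (9|31)=+1, (26|31)=-1; (−1)^{2·1·15}·(+1)^1·(-1)^2 = +1.
v=3: a=3^3·(≡1), b=3^5·(≡2) mod 3; (1|3)=+1, (2|3)=-1; (−1)^{3·5·1}·(+1)^5·(-1)^3 = +1.
v=5: a=5^2·(≡3), b=5^2·(≡2) mod 5; (3|5)=-1, (2|5)=-1; (−1)^{2·2·2}·(-1)^2·(-1)^2 = +1.
v=7: a=7^2·(≡6), b=7^0·(≡4) mod 7; (6|7)=-1, (4|7)=+1; (−1)^{2·0·3}·(-1)^0·(+1)^2 = +1.
v=37: a=37^2·(≡33), b=37^1·(≡4) mod 37; (33|37)=+1, (4|37)=+1; (−1)^{2·1·18}·(+1)^1·(+1)^2 = +1.
v=13: a=13^5·(≡5), b=13^2·(≡2) mod 13; (5|13)=-1, (2|13)=-1; (−1)^{5·2·6}·(-1)^2·(-1)^5 = -1.
|Ram(7293, -643467)| = 2, even; anisotropic at {11, 13}.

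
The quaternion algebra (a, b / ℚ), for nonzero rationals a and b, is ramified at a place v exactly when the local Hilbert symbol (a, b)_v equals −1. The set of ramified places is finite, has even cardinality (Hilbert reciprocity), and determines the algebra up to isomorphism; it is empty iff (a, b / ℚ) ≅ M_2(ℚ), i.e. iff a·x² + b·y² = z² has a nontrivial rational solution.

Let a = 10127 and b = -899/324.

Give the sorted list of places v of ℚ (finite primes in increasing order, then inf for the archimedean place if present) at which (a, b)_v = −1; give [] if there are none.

Mod squares: a ≡ 10127, b ≡ -899. Check v ∈ {∞, 2, 3, 13, 19, 29, 31, 41}.
v=2: v_2(a)=0, v_2(b)=-2; units ≡ 7, 5 (mod 8); ε·ε+αω+βω = 1·0+0·1+-2·0 ≡ 0  ⇒  (a,b)_2 = +1.
v=∞: 10127 > 0 and -899 < 0  ⇒  (a,b)_∞ = +1.
v=41: a=41^1·(≡1), b=41^0·(≡30) mod 41; (1|41)=+1, (30|41)=-1; (−1)^{1·0·20}·(+1)^0·(-1)^1 = -1.
v=13: a=13^1·(≡12), b=13^0·(≡2) mod 13; (12|13)=+1, (2|13)=-1; (−1)^{1·0·6}·(+1)^0·(-1)^1 = -1.
v=19: a=19^1·(≡1), b=19^0·(≡13) mod 19; (1|19)=+1, (13|19)=-1; (−1)^{1·0·9}·(+1)^0·(-1)^1 = -1.
v=29: a=29^0·(≡6), b=29^1·(≡17) mod 29; (6|29)=+1, (17|29)=-1; (−1)^{0·1·14}·(+1)^1·(-1)^0 = +1.
v=31: a=31^0·(≡21), b=31^1·(≡9) mod 31; (21|31)=-1, (9|31)=+1; (−1)^{0·1·15}·(-1)^1·(+1)^0 = -1.
v=3: a=3^0·(≡2), b=3^-4·(≡1) mod 3; (2|3)=-1, (1|3)=+1; (−1)^{0·-4·1}·(-1)^-4·(+1)^0 = +1.
(10127, -899 / ℚ) ramifies at {13, 19, 31, 41}: a division algebra.

[13, 19, 31, 41]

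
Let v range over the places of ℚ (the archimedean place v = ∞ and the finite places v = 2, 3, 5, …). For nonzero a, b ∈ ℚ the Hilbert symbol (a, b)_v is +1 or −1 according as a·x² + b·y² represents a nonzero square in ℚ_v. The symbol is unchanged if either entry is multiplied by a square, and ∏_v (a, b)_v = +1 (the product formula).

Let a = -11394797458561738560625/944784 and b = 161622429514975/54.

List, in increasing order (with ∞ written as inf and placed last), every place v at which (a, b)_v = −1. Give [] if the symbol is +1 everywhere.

(a, b) ≡ (-2292433, 1128426) mod (ℚ^×)²; places V = {2, 3, 5, 11, 13, 17, 23, 37, 41, ∞}.
(a,b)_∞: sgn(-2292433)=−, sgn(1128426)=+, so +1.
(a,b)_13: α=5, u≡1; β=3, v≡3 (mod 13); (1|13)=+1, (3|13)=+1; sign (−1)^0·+1^3·+1^5 = +1.
(a,b)_11: α=3, u≡5; β=2, v≡8 (mod 11); (5|11)=+1, (8|11)=-1; sign (−1)^0·+1^2·-1^3 = -1.
(a,b)_5: α=4, u≡2; β=2, v≡1 (mod 5); (2|5)=-1, (1|5)=+1; sign (−1)^0·-1^2·+1^4 = +1.
(a,b)_37: α=2, u≡35; β=1, v≡30 (mod 37); (35|37)=-1, (30|37)=+1; sign (−1)^0·-1^1·+1^2 = -1.
(a,b)_41: α=3, u≡13; β=2, v≡24 (mod 41); (13|41)=-1, (24|41)=-1; sign (−1)^0·-1^2·-1^3 = -1.
(a,b)_23: α=1, u≡17; β=1, v≡12 (mod 23); (17|23)=-1, (12|23)=+1; sign (−1)^1·-1^1·+1^1 = +1.
(a,b)_17: α=1, u≡5; β=1, v≡14 (mod 17); (5|17)=-1, (14|17)=-1; sign (−1)^0·-1^1·-1^1 = +1.
(a,b)_2: α=-4, β=-1; u≡7, v≡5 (mod 8); ε(u)ε(v)=1·0, αω(v)=-4·1, βω(u)=-1·0; sum ≡ 0  ⇒  +1.
(a,b)_3: α=-10, u≡2; β=-3, v≡2 (mod 3); (2|3)=-1, (2|3)=-1; sign (−1)^0·-1^-3·-1^-10 = -1.
(-2292433, 1128426 / ℚ) ramifies at {3, 11, 37, 41}: a division algebra.

[3, 11, 37, 41]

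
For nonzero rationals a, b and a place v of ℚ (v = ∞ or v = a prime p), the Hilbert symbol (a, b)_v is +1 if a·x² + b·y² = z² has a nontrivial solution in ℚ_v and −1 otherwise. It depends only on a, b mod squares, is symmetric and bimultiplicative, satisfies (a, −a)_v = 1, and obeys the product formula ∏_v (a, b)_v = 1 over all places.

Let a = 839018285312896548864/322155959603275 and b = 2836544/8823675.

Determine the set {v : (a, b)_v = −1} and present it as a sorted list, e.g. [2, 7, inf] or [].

[2, 23, 43, 53]

(a, b) ≡ (55035571, 132963) mod (ℚ^×)²; places V = {2, 3, 5, 7, 19, 23, 31, 41, 43, 47, 53, ∞}.
(a,b)_5: α=-2, u≡4; β=-2, v≡2 (mod 5); (4|5)=+1, (2|5)=-1; sign (−1)^0·+1^-2·-1^-2 = +1.
(a,b)_19: α=-1, u≡14; β=0, v≡4 (mod 19); (14|19)=-1, (4|19)=+1; sign (−1)^0·-1^0·+1^-1 = +1.
(a,b)_43: α=1, u≡34; β=0, v≡19 (mod 43); (34|43)=-1, (19|43)=-1; sign (−1)^0·-1^0·-1^1 = -1.
(a,b)_53: α=1, u≡26; β=0, v≡50 (mod 53); (26|53)=-1, (50|53)=-1; sign (−1)^0·-1^0·-1^1 = -1.
(a,b)_∞: sgn(55035571)=+, sgn(132963)=+, so +1.
(a,b)_2: α=14, β=6; u≡3, v≡3 (mod 8); ε(u)ε(v)=1·1, αω(v)=14·1, βω(u)=6·1; sum ≡ 1  ⇒  -1.
(a,b)_23: α=2, u≡7; β=1, v≡2 (mod 23); (7|23)=-1, (2|23)=+1; sign (−1)^0·-1^1·+1^2 = -1.
(a,b)_41: α=3, u≡9; β=1, v≡40 (mod 41); (9|41)=+1, (40|41)=+1; sign (−1)^0·+1^1·+1^3 = +1.
(a,b)_31: α=1, u≡28; β=0, v≡8 (mod 31); (28|31)=+1, (8|31)=+1; sign (−1)^0·+1^0·+1^1 = +1.
(a,b)_3: α=2, u≡1; β=-1, v≡2 (mod 3); (1|3)=+1, (2|3)=-1; sign (−1)^0·+1^-1·-1^2 = +1.
(a,b)_47: α=2, u≡32; β=1, v≡21 (mod 47); (32|47)=+1, (21|47)=+1; sign (−1)^0·+1^1·+1^2 = +1.
(a,b)_7: α=-14, u≡3; β=-6, v≡5 (mod 7); (3|7)=-1, (5|7)=-1; sign (−1)^0·-1^-6·-1^-14 = +1.
Ram(55035571, 132963) = {2, 23, 43, 53}; no ℚ_2-point on the conic.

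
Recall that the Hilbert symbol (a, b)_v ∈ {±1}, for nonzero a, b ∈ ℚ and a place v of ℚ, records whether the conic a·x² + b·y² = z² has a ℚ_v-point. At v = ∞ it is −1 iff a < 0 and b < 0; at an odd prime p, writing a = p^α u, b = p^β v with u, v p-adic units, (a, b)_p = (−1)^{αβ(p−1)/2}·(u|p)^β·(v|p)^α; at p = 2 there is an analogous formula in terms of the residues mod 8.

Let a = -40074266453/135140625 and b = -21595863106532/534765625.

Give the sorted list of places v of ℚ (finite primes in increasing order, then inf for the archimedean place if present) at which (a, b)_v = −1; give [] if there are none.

[2, 19, 41, inf]

(a, b) ≡ (-533, -313937) mod (ℚ^×)²; places V = {2, 3, 5, 11, 13, 19, 23, 29, 31, 37, 41, ∞}.
(a,b)_3: α=-2, u≡1; β=0, v≡1 (mod 3); (1|3)=+1, (1|3)=+1; sign (−1)^0·+1^0·+1^-2 = +1.
(a,b)_29: α=2, u≡15; β=2, v≡18 (mod 29); (15|29)=-1, (18|29)=-1; sign (−1)^0·-1^2·-1^2 = +1.
(a,b)_2: α=0, β=2; u≡3, v≡7 (mod 8); ε(u)ε(v)=1·1, αω(v)=0·0, βω(u)=2·1; sum ≡ 1  ⇒  -1.
(a,b)_31: α=-2, u≡8; β=1, v≡7 (mod 31); (8|31)=+1, (7|31)=+1; sign (−1)^0·+1^1·+1^-2 = +1.
(a,b)_11: α=0, u≡8; β=2, v≡1 (mod 11); (8|11)=-1, (1|11)=+1; sign (−1)^0·-1^2·+1^0 = +1.
(a,b)_41: α=1, u≡35; β=1, v≡5 (mod 41); (35|41)=-1, (5|41)=+1; sign (−1)^0·-1^1·+1^1 = -1.
(a,b)_19: α=0, u≡3; β=1, v≡4 (mod 19); (3|19)=-1, (4|19)=+1; sign (−1)^0·-1^1·+1^0 = -1.
(a,b)_37: α=0, u≡20; β=-2, v≡18 (mod 37); (20|37)=-1, (18|37)=-1; sign (−1)^0·-1^-2·-1^0 = +1.
(a,b)_5: α=-6, u≡3; β=-8, v≡2 (mod 5); (3|5)=-1, (2|5)=-1; sign (−1)^0·-1^-8·-1^-6 = +1.
(a,b)_13: α=3, u≡8; β=3, v≡11 (mod 13); (8|13)=-1, (11|13)=-1; sign (−1)^0·-1^3·-1^3 = +1.
(a,b)_23: α=2, u≡17; β=0, v≡8 (mod 23); (17|23)=-1, (8|23)=+1; sign (−1)^0·-1^0·+1^2 = +1.
(a,b)_∞: sgn(-533)=−, sgn(-313937)=−, so -1.
Ram(-533, -313937) = {2, 19, 41, ∞}; no ℚ_2-point on the conic.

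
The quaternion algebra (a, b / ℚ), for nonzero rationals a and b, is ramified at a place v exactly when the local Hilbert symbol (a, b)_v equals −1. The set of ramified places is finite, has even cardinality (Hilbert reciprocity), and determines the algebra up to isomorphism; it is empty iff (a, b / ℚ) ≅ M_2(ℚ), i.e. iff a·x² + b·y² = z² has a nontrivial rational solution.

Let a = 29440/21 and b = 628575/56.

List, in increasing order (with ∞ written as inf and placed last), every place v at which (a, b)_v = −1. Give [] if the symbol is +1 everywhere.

Mod squares: a ≡ 2415, b ≡ 1218. Check v ∈ {∞, 2, 3, 5, 7, 17, 23, 29}.
v=29: a=29^0·(≡3), b=29^1·(≡23) mod 29; (3|29)=-1, (23|29)=+1; (−1)^{0·1·14}·(-1)^1·(+1)^0 = -1.
v=23: a=23^1·(≡4), b=23^0·(≡10) mod 23; (4|23)=+1, (10|23)=-1; (−1)^{1·0·11}·(+1)^0·(-1)^1 = -1.
v=2: v_2(a)=8, v_2(b)=-3; units ≡ 7, 1 (mod 8); ε·ε+αω+βω = 1·0+8·0+-3·0 ≡ 0  ⇒  (a,b)_2 = +1.
v=5: a=5^1·(≡3), b=5^2·(≡3) mod 5; (3|5)=-1, (3|5)=-1; (−1)^{1·2·2}·(-1)^2·(-1)^1 = -1.
v=7: a=7^-1·(≡4), b=7^-1·(≡3) mod 7; (4|7)=+1, (3|7)=-1; (−1)^{-1·-1·3}·(+1)^-1·(-1)^-1 = +1.
v=3: a=3^-1·(≡1), b=3^1·(≡1) mod 3; (1|3)=+1, (1|3)=+1; (−1)^{-1·1·1}·(+1)^1·(+1)^-1 = -1.
v=∞: 2415 > 0 and 1218 > 0  ⇒  (a,b)_∞ = +1.
v=17: a=17^0·(≡16), b=17^2·(≡10) mod 17; (16|17)=+1, (10|17)=-1; (−1)^{0·2·8}·(+1)^2·(-1)^0 = +1.
(2415, 1218 / ℚ) ramifies at {3, 5, 23, 29}: a division algebra.

[3, 5, 23, 29]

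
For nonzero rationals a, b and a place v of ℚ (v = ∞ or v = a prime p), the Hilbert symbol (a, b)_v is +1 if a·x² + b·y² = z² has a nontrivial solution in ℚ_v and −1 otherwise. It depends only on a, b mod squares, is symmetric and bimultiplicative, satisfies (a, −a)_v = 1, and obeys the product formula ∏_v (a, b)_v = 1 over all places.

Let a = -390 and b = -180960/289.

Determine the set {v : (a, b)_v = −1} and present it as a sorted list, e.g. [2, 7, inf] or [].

[2, inf]

Mod squares: a ≡ -390, b ≡ -11310. Check v ∈ {∞, 2, 3, 5, 13, 17, 29}.
v=3: a=3^1·(≡2), b=3^1·(≡1) mod 3; (2|3)=-1, (1|3)=+1; (−1)^{1·1·1}·(-1)^1·(+1)^1 = +1.
v=2: v_2(a)=1, v_2(b)=5; units ≡ 5, 1 (mod 8); ε·ε+αω+βω = 0·0+1·0+5·1 ≡ 1  ⇒  (a,b)_2 = -1.
v=5: a=5^1·(≡2), b=5^1·(≡2) mod 5; (2|5)=-1, (2|5)=-1; (−1)^{1·1·2}·(-1)^1·(-1)^1 = +1.
v=∞: -390 < 0 and -11310 < 0  ⇒  (a,b)_∞ = -1.
v=29: a=29^0·(≡16), b=29^1·(≡5) mod 29; (16|29)=+1, (5|29)=+1; (−1)^{0·1·14}·(+1)^1·(+1)^0 = +1.
v=13: a=13^1·(≡9), b=13^1·(≡1) mod 13; (9|13)=+1, (1|13)=+1; (−1)^{1·1·6}·(+1)^1·(+1)^1 = +1.
v=17: a=17^0·(≡1), b=17^-2·(≡5) mod 17; (1|17)=+1, (5|17)=-1; (−1)^{0·-2·8}·(+1)^-2·(-1)^0 = +1.
Ram(-390, -11310) = {2, ∞}; no ℚ_2-point on the conic.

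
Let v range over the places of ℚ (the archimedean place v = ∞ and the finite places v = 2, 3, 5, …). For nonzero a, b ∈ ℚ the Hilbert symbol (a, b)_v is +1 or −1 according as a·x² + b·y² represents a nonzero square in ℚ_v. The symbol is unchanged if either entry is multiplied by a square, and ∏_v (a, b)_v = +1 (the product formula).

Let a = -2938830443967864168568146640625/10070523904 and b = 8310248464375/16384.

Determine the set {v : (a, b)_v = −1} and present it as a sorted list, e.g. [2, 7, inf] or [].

(a, b) ≡ (-1265, 247) mod (ℚ^×)²; places V = {2, 5, 7, 11, 13, 19, 23, 29, ∞}.
(a,b)_7: α=-4, u≡4; β=0, v≡1 (mod 7); (4|7)=+1, (1|7)=+1; sign (−1)^0·+1^0·+1^-4 = +1.
(a,b)_29: α=6, u≡14; β=2, v≡10 (mod 29); (14|29)=-1, (10|29)=-1; sign (−1)^0·-1^2·-1^6 = +1.
(a,b)_2: α=-22, β=-14; u≡7, v≡7 (mod 8); ε(u)ε(v)=1·1, αω(v)=-22·0, βω(u)=-14·0; sum ≡ 1  ⇒  -1.
(a,b)_13: α=2, u≡4; β=1, v≡5 (mod 13); (4|13)=+1, (5|13)=-1; sign (−1)^0·+1^1·-1^2 = +1.
(a,b)_∞: sgn(-1265)=−, sgn(247)=+, so +1.
(a,b)_5: α=7, u≡2; β=4, v≡2 (mod 5); (2|5)=-1, (2|5)=-1; sign (−1)^0·-1^4·-1^7 = -1.
(a,b)_19: α=2, u≡13; β=1, v≡18 (mod 19); (13|19)=-1, (18|19)=-1; sign (−1)^0·-1^1·-1^2 = -1.
(a,b)_23: α=5, u≡14; β=2, v≡19 (mod 23); (14|23)=-1, (19|23)=-1; sign (−1)^0·-1^2·-1^5 = -1.
(a,b)_11: α=5, u≡8; β=2, v≡1 (mod 11); (8|11)=-1, (1|11)=+1; sign (−1)^0·-1^2·+1^5 = +1.
|Ram(-1265, 247)| = 4, even; anisotropic at {2, 5, 19, 23}.

[2, 5, 19, 23]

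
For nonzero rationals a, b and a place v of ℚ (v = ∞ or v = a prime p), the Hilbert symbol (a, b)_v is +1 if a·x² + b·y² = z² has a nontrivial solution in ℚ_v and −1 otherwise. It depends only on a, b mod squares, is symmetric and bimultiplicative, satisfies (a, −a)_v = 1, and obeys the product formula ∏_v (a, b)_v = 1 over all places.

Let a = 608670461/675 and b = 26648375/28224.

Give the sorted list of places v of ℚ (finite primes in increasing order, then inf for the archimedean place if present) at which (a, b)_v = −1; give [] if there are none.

[2, 3, 5, 7, 37, 41]

(a, b) ≡ (987567, 2015) mod (ℚ^×)²; places V = {2, 3, 5, 7, 13, 23, 31, 37, 41, 43, ∞}.
(a,b)_5: α=-2, u≡3; β=3, v≡3 (mod 5); (3|5)=-1, (3|5)=-1; sign (−1)^0·-1^3·-1^-2 = -1.
(a,b)_23: α=0, u≡6; β=2, v≡17 (mod 23); (6|23)=+1, (17|23)=-1; sign (−1)^0·+1^2·-1^0 = +1.
(a,b)_31: α=1, u≡9; β=1, v≡24 (mod 31); (9|31)=+1, (24|31)=-1; sign (−1)^1·+1^1·-1^1 = +1.
(a,b)_7: α=1, u≡5; β=-2, v≡6 (mod 7); (5|7)=-1, (6|7)=-1; sign (−1)^0·-1^-2·-1^1 = -1.
(a,b)_41: α=1, u≡5; β=0, v≡24 (mod 41); (5|41)=+1, (24|41)=-1; sign (−1)^0·+1^0·-1^1 = -1.
(a,b)_37: α=1, u≡31; β=0, v≡14 (mod 37); (31|37)=-1, (14|37)=-1; sign (−1)^0·-1^0·-1^1 = -1.
(a,b)_43: α=2, u≡18; β=0, v≡34 (mod 43); (18|43)=-1, (34|43)=-1; sign (−1)^0·-1^0·-1^2 = +1.
(a,b)_13: α=0, u≡4; β=1, v≡9 (mod 13); (4|13)=+1, (9|13)=+1; sign (−1)^0·+1^1·+1^0 = +1.
(a,b)_∞: sgn(987567)=+, sgn(2015)=+, so +1.
(a,b)_2: α=0, β=-6; u≡7, v≡7 (mod 8); ε(u)ε(v)=1·1, αω(v)=0·0, βω(u)=-6·0; sum ≡ 1  ⇒  -1.
(a,b)_3: α=-3, u≡2; β=-2, v≡2 (mod 3); (2|3)=-1, (2|3)=-1; sign (−1)^0·-1^-2·-1^-3 = -1.
Ram(987567, 2015) = {2, 3, 5, 7, 37, 41}; no ℚ_2-point on the conic.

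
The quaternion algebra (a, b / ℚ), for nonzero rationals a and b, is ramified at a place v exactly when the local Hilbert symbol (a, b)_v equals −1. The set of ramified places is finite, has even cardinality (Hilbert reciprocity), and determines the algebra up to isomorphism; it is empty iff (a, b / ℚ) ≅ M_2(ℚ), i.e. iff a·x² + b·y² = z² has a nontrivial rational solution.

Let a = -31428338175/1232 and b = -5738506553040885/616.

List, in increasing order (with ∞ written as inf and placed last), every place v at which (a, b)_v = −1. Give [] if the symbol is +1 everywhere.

Mod squares: a ≡ -51051, b ≡ -13090. Check v ∈ {∞, 2, 3, 5, 7, 11, 13, 17}.
v=2: v_2(a)=-4, v_2(b)=-3; units ≡ 5, 7 (mod 8); ε·ε+αω+βω = 0·1+-4·0+-3·1 ≡ 1  ⇒  (a,b)_2 = -1.
v=13: a=13^1·(≡9), b=13^2·(≡1) mod 13; (9|13)=+1, (1|13)=+1; (−1)^{1·2·6}·(+1)^2·(+1)^1 = +1.
v=7: a=7^-1·(≡4), b=7^-1·(≡5) mod 7; (4|7)=+1, (5|7)=-1; (−1)^{-1·-1·3}·(+1)^-1·(-1)^-1 = +1.
v=17: a=17^3·(≡5), b=17^5·(≡11) mod 17; (5|17)=-1, (11|17)=-1; (−1)^{3·5·8}·(-1)^5·(-1)^3 = +1.
v=11: a=11^-1·(≡4), b=11^-1·(≡3) mod 11; (4|11)=+1, (3|11)=+1; (−1)^{-1·-1·5}·(+1)^-1·(+1)^-1 = -1.
v=5: a=5^2·(≡4), b=5^1·(≡3) mod 5; (4|5)=+1, (3|5)=-1; (−1)^{2·1·2}·(+1)^1·(-1)^2 = +1.
v=3: a=3^9·(≡2), b=3^14·(≡2) mod 3; (2|3)=-1, (2|3)=-1; (−1)^{9·14·1}·(-1)^14·(-1)^9 = -1.
v=∞: -51051 < 0 and -13090 < 0  ⇒  (a,b)_∞ = -1.
Ram(-51051, -13090) = {2, 3, 11, ∞}; no ℚ_2-point on the conic.

[2, 3, 11, inf]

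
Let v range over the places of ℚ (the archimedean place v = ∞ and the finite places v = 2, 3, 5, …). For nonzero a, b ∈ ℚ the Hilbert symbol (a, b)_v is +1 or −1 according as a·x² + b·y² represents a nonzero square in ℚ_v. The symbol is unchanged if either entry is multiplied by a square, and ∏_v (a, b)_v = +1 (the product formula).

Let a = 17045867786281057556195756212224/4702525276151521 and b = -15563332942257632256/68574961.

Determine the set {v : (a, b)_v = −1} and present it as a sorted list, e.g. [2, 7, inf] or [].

Mod squares: a ≡ 14209739, b ≡ -57752118701. Check v ∈ {∞, 2, 3, 7, 13, 17, 19, 29, 31, 37, 41, 47, 53}.
v=19: a=19^3·(≡14), b=19^2·(≡17) mod 19; (14|19)=-1, (17|19)=+1; (−1)^{3·2·9}·(-1)^2·(+1)^3 = +1.
v=2: v_2(a)=20, v_2(b)=10; units ≡ 3, 3 (mod 8); ε·ε+αω+βω = 1·1+20·1+10·1 ≡ 1  ⇒  (a,b)_2 = -1.
v=∞: 14209739 > 0 and -57752118701 < 0  ⇒  (a,b)_∞ = +1.
v=53: a=53^2·(≡16), b=53^1·(≡44) mod 53; (16|53)=+1, (44|53)=+1; (−1)^{2·1·26}·(+1)^1·(+1)^2 = +1.
v=3: a=3^12·(≡2), b=3^6·(≡1) mod 3; (2|3)=-1, (1|3)=+1; (−1)^{12·6·1}·(-1)^6·(+1)^12 = +1.
v=29: a=29^1·(≡5), b=29^1·(≡8) mod 29; (5|29)=+1, (8|29)=-1; (−1)^{1·1·14}·(+1)^1·(-1)^1 = -1.
v=17: a=17^1·(≡5), b=17^1·(≡2) mod 17; (5|17)=-1, (2|17)=+1; (−1)^{1·1·8}·(-1)^1·(+1)^1 = -1.
v=47: a=47^2·(≡26), b=47^1·(≡28) mod 47; (26|47)=-1, (28|47)=+1; (−1)^{2·1·23}·(-1)^1·(+1)^2 = -1.
v=37: a=37^1·(≡18), b=37^1·(≡32) mod 37; (18|37)=-1, (32|37)=-1; (−1)^{1·1·18}·(-1)^1·(-1)^1 = +1.
v=41: a=41^1·(≡13), b=41^1·(≡23) mod 41; (13|41)=-1, (23|41)=+1; (−1)^{1·1·20}·(-1)^1·(+1)^1 = -1.
v=13: a=13^-8·(≡5), b=13^-4·(≡9) mod 13; (5|13)=-1, (9|13)=+1; (−1)^{-8·-4·6}·(-1)^-4·(+1)^-8 = +1.
v=7: a=7^-8·(≡6), b=7^-4·(≡3) mod 7; (6|7)=-1, (3|7)=-1; (−1)^{-8·-4·3}·(-1)^-4·(-1)^-8 = +1.
v=31: a=31^2·(≡11), b=31^1·(≡13) mod 31; (11|31)=-1, (13|31)=-1; (−1)^{2·1·15}·(-1)^1·(-1)^2 = -1.
|Ram(14209739, -57752118701)| = 6, even; anisotropic at {2, 17, 29, 31, 41, 47}.

[2, 17, 29, 31, 41, 47]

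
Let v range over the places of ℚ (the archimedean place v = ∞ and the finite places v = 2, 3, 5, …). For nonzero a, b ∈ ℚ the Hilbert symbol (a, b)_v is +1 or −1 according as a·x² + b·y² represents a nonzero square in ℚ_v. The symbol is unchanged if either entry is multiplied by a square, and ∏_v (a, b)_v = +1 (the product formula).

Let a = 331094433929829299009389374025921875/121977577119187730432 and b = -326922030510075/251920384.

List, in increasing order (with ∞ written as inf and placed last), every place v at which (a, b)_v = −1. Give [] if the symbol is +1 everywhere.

[2, 3, 19, 23]

Mod squares: a ≡ 124982, b ≡ -627. Check v ∈ {∞, 2, 3, 5, 7, 11, 13, 19, 23, 31}.
v=3: a=3^8·(≡2), b=3^3·(≡1) mod 3; (2|3)=-1, (1|3)=+1; (−1)^{8·3·1}·(-1)^3·(+1)^8 = -1.
v=23: a=23^11·(≡18), b=23^4·(≡19) mod 23; (18|23)=+1, (19|23)=-1; (−1)^{11·4·11}·(+1)^4·(-1)^11 = -1.
v=11: a=11^3·(≡6), b=11^1·(≡9) mod 11; (6|11)=-1, (9|11)=+1; (−1)^{3·1·5}·(-1)^1·(+1)^3 = +1.
v=∞: 124982 > 0 and -627 < 0  ⇒  (a,b)_∞ = +1.
v=5: a=5^6·(≡2), b=5^2·(≡3) mod 5; (2|5)=-1, (3|5)=-1; (−1)^{6·2·2}·(-1)^2·(-1)^6 = +1.
v=19: a=19^3·(≡11), b=19^1·(≡4) mod 19; (11|19)=+1, (4|19)=+1; (−1)^{3·1·9}·(+1)^1·(+1)^3 = -1.
v=13: a=13^5·(≡5), b=13^2·(≡4) mod 13; (5|13)=-1, (4|13)=+1; (−1)^{5·2·6}·(-1)^2·(+1)^5 = +1.
v=31: a=31^-6·(≡27), b=31^-2·(≡12) mod 31; (27|31)=-1, (12|31)=-1; (−1)^{-6·-2·15}·(-1)^-2·(-1)^-6 = +1.
v=2: v_2(a)=-37, v_2(b)=-18; units ≡ 3, 5 (mod 8); ε·ε+αω+βω = 1·0+-37·1+-18·1 ≡ 1  ⇒  (a,b)_2 = -1.
v=7: a=7^0·(≡4), b=7^2·(≡3) mod 7; (4|7)=+1, (3|7)=-1; (−1)^{0·2·3}·(+1)^2·(-1)^0 = +1.
|Ram(124982, -627)| = 4, even; anisotropic at {2, 3, 19, 23}.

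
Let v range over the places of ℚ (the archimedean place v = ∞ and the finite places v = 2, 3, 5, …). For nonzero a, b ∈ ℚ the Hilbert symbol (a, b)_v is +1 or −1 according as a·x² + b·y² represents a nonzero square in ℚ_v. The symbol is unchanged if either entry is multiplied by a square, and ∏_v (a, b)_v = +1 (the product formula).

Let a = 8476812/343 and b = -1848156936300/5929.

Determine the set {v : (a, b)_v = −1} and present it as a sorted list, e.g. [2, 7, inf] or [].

(a, b) ≡ (2261, -3) mod (ℚ^×)²; places V = {2, 3, 5, 7, 11, 17, 19, ∞}.
(a,b)_17: α=1, u≡3; β=2, v≡3 (mod 17); (3|17)=-1, (3|17)=-1; sign (−1)^0·-1^2·-1^1 = -1.
(a,b)_3: α=8, u≡2; β=11, v≡2 (mod 3); (2|3)=-1, (2|3)=-1; sign (−1)^0·-1^11·-1^8 = -1.
(a,b)_2: α=2, β=2; u≡5, v≡5 (mod 8); ε(u)ε(v)=0·0, αω(v)=2·1, βω(u)=2·1; sum ≡ 0  ⇒  +1.
(a,b)_7: α=-3, u≡1; β=-2, v≡2 (mod 7); (1|7)=+1, (2|7)=+1; sign (−1)^0·+1^-2·+1^-3 = +1.
(a,b)_19: α=1, u≡9; β=2, v≡9 (mod 19); (9|19)=+1, (9|19)=+1; sign (−1)^0·+1^2·+1^1 = +1.
(a,b)_11: α=0, u≡7; β=-2, v≡8 (mod 11); (7|11)=-1, (8|11)=-1; sign (−1)^0·-1^-2·-1^0 = +1.
(a,b)_∞: sgn(2261)=+, sgn(-3)=−, so +1.
(a,b)_5: α=0, u≡4; β=2, v≡2 (mod 5); (4|5)=+1, (2|5)=-1; sign (−1)^0·+1^2·-1^0 = +1.
(2261, -3 / ℚ) ramifies at {3, 17}: a division algebra.

[3, 17]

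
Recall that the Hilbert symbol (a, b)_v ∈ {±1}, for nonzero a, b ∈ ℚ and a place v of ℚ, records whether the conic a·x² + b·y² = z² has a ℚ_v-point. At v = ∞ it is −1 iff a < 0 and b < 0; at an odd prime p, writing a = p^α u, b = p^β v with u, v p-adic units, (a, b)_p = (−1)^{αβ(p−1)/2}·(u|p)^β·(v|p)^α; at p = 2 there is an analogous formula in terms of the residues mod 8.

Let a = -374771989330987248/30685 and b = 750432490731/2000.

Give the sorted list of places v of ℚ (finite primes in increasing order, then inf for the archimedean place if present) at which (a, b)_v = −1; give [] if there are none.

[13, 17, 23, 29]

Mod squares: a ≡ -159936595, b ≡ 723695. Check v ∈ {∞, 2, 3, 5, 7, 11, 13, 17, 19, 23, 29, 31}.
v=7: a=7^5·(≡5), b=7^1·(≡2) mod 7; (5|7)=-1, (2|7)=+1; (−1)^{5·1·3}·(-1)^1·(+1)^5 = +1.
v=3: a=3^4·(≡2), b=3^4·(≡2) mod 3; (2|3)=-1, (2|3)=-1; (−1)^{4·4·1}·(-1)^4·(-1)^4 = +1.
v=2: v_2(a)=4, v_2(b)=-4; units ≡ 5, 7 (mod 8); ε·ε+αω+βω = 0·1+4·0+-4·1 ≡ 0  ⇒  (a,b)_2 = +1.
v=13: a=13^1·(≡5), b=13^0·(≡6) mod 13; (5|13)=-1, (6|13)=-1; (−1)^{1·0·6}·(-1)^0·(-1)^1 = -1.
v=5: a=5^-1·(≡1), b=5^-3·(≡1) mod 5; (1|5)=+1, (1|5)=+1; (−1)^{-1·-3·2}·(+1)^-3·(+1)^-1 = +1.
v=31: a=31^1·(≡17), b=31^1·(≡8) mod 31; (17|31)=-1, (8|31)=+1; (−1)^{1·1·15}·(-1)^1·(+1)^1 = +1.
v=∞: -159936595 < 0 and 723695 > 0  ⇒  (a,b)_∞ = +1.
v=23: a=23^3·(≡12), b=23^3·(≡4) mod 23; (12|23)=+1, (4|23)=+1; (−1)^{3·3·11}·(+1)^3·(+1)^3 = -1.
v=29: a=29^1·(≡22), b=29^1·(≡21) mod 29; (22|29)=+1, (21|29)=-1; (−1)^{1·1·14}·(+1)^1·(-1)^1 = -1.
v=19: a=19^-2·(≡17), b=19^0·(≡6) mod 19; (17|19)=+1, (6|19)=+1; (−1)^{-2·0·9}·(+1)^0·(+1)^-2 = +1.
v=11: a=11^2·(≡2), b=11^2·(≡9) mod 11; (2|11)=-1, (9|11)=+1; (−1)^{2·2·5}·(-1)^2·(+1)^2 = +1.
v=17: a=17^-1·(≡6), b=17^0·(≡14) mod 17; (6|17)=-1, (14|17)=-1; (−1)^{-1·0·8}·(-1)^0·(-1)^-1 = -1.
|Ram(-159936595, 723695)| = 4, even; anisotropic at {13, 17, 23, 29}.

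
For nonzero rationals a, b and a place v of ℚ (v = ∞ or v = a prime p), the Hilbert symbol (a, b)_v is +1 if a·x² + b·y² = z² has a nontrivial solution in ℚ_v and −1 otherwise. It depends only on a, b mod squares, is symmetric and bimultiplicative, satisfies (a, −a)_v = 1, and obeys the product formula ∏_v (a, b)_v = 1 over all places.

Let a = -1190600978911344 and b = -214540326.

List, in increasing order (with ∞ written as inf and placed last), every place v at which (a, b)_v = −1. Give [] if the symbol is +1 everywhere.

[11, inf]

(a, b) ≡ (-231, -6006) mod (ℚ^×)²; places V = {2, 3, 7, 11, 13, ∞}.
(a,b)_13: α=2, u≡4; β=1, v≡8 (mod 13); (4|13)=+1, (8|13)=-1; sign (−1)^0·+1^1·-1^2 = +1.
(a,b)_2: α=4, β=1; u≡1, v≡5 (mod 8); ε(u)ε(v)=0·0, αω(v)=4·1, βω(u)=1·0; sum ≡ 0  ⇒  +1.
(a,b)_11: α=3, u≡3; β=1, v≡5 (mod 11); (3|11)=+1, (5|11)=+1; sign (−1)^1·+1^1·+1^3 = -1.
(a,b)_∞: sgn(-231)=−, sgn(-6006)=−, so -1.
(a,b)_3: α=9, u≡1; β=7, v≡2 (mod 3); (1|3)=+1, (2|3)=-1; sign (−1)^1·+1^7·-1^9 = +1.
(a,b)_7: α=5, u≡2; β=3, v≡3 (mod 7); (2|7)=+1, (3|7)=-1; sign (−1)^1·+1^3·-1^5 = +1.
(-231, -6006 / ℚ) ramifies at {11, ∞}: a division algebra.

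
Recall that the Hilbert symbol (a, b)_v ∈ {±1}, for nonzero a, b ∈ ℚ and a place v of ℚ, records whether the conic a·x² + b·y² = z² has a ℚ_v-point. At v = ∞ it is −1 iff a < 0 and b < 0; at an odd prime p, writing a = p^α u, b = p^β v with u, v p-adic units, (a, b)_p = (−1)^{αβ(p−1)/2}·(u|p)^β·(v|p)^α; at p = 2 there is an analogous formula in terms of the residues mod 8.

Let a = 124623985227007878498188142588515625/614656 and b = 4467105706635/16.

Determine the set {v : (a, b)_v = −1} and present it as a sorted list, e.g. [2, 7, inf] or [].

(a, b) ≡ (1110265, 1430715) mod (ℚ^×)²; places V = {2, 3, 5, 7, 11, 13, 19, 23, 29, 31, ∞}.
(a,b)_11: α=2, u≡10; β=1, v≡1 (mod 11); (10|11)=-1, (1|11)=+1; sign (−1)^0·-1^1·+1^2 = -1.
(a,b)_31: α=5, u≡2; β=2, v≡26 (mod 31); (2|31)=+1, (26|31)=-1; sign (−1)^0·+1^2·-1^5 = -1.
(a,b)_23: α=2, u≡12; β=1, v≡13 (mod 23); (12|23)=+1, (13|23)=+1; sign (−1)^0·+1^1·+1^2 = +1.
(a,b)_29: α=3, u≡20; β=1, v≡16 (mod 29); (20|29)=+1, (16|29)=+1; sign (−1)^0·+1^1·+1^3 = +1.
(a,b)_∞: sgn(1110265)=+, sgn(1430715)=+, so +1.
(a,b)_2: α=-8, β=-4; u≡1, v≡3 (mod 8); ε(u)ε(v)=0·1, αω(v)=-8·1, βω(u)=-4·0; sum ≡ 0  ⇒  +1.
(a,b)_13: α=3, u≡8; β=1, v≡12 (mod 13); (8|13)=-1, (12|13)=+1; sign (−1)^0·-1^1·+1^3 = -1.
(a,b)_5: α=7, u≡3; β=1, v≡2 (mod 5); (3|5)=-1, (2|5)=-1; sign (−1)^0·-1^1·-1^7 = +1.
(a,b)_19: α=5, u≡15; β=2, v≡18 (mod 19); (15|19)=-1, (18|19)=-1; sign (−1)^0·-1^2·-1^5 = -1.
(a,b)_3: α=8, u≡1; β=3, v≡1 (mod 3); (1|3)=+1, (1|3)=+1; sign (−1)^0·+1^3·+1^8 = +1.
(a,b)_7: α=-4, u≡1; β=0, v≡6 (mod 7); (1|7)=+1, (6|7)=-1; sign (−1)^0·+1^0·-1^-4 = +1.
(1110265, 1430715 / ℚ) ramifies at {11, 13, 19, 31}: a division algebra.

[11, 13, 19, 31]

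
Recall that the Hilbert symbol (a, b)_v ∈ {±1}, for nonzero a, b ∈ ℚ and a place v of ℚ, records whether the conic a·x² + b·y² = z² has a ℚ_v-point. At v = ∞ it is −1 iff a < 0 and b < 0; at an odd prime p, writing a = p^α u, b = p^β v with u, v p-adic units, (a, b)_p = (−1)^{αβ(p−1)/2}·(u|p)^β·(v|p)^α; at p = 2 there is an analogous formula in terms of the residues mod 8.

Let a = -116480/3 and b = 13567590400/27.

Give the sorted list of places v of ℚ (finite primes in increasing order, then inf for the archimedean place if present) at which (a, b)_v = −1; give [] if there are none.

(a, b) ≡ (-1365, 3) mod (ℚ^×)²; places V = {2, 3, 5, 7, 13, ∞}.
(a,b)_5: α=1, u≡3; β=2, v≡3 (mod 5); (3|5)=-1, (3|5)=-1; sign (−1)^0·-1^2·-1^1 = -1.
(a,b)_3: α=-1, u≡1; β=-3, v≡1 (mod 3); (1|3)=+1, (1|3)=+1; sign (−1)^1·+1^-3·+1^-1 = -1.
(a,b)_∞: sgn(-1365)=−, sgn(3)=+, so +1.
(a,b)_7: α=1, u≡2; β=2, v≡6 (mod 7); (2|7)=+1, (6|7)=-1; sign (−1)^0·+1^2·-1^1 = -1.
(a,b)_2: α=8, β=16; u≡3, v≡3 (mod 8); ε(u)ε(v)=1·1, αω(v)=8·1, βω(u)=16·1; sum ≡ 1  ⇒  -1.
(a,b)_13: α=1, u≡12; β=2, v≡9 (mod 13); (12|13)=+1, (9|13)=+1; sign (−1)^0·+1^2·+1^1 = +1.
|Ram(-1365, 3)| = 4, even; anisotropic at {2, 3, 5, 7}.

[2, 3, 5, 7]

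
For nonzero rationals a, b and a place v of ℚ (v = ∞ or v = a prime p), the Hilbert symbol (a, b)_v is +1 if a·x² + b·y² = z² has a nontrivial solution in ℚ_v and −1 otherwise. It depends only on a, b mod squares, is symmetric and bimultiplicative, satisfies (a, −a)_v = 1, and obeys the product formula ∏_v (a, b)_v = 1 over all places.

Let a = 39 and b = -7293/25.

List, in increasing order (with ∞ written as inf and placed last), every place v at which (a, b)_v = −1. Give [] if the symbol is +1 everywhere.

(a, b) ≡ (39, -7293) mod (ℚ^×)²; places V = {2, 3, 5, 11, 13, 17, ∞}.
(a,b)_17: α=0, u≡5; β=1, v≡8 (mod 17); (5|17)=-1, (8|17)=+1; sign (−1)^0·-1^1·+1^0 = -1.
(a,b)_11: α=0, u≡6; β=1, v≡10 (mod 11); (6|11)=-1, (10|11)=-1; sign (−1)^0·-1^1·-1^0 = -1.
(a,b)_5: α=0, u≡4; β=-2, v≡2 (mod 5); (4|5)=+1, (2|5)=-1; sign (−1)^0·+1^-2·-1^0 = +1.
(a,b)_∞: sgn(39)=+, sgn(-7293)=−, so +1.
(a,b)_2: α=0, β=0; u≡7, v≡3 (mod 8); ε(u)ε(v)=1·1, αω(v)=0·1, βω(u)=0·0; sum ≡ 1  ⇒  -1.
(a,b)_13: α=1, u≡3; β=1, v≡2 (mod 13); (3|13)=+1, (2|13)=-1; sign (−1)^0·+1^1·-1^1 = -1.
(a,b)_3: α=1, u≡1; β=1, v≡2 (mod 3); (1|3)=+1, (2|3)=-1; sign (−1)^1·+1^1·-1^1 = +1.
(39, -7293 / ℚ) ramifies at {2, 11, 13, 17}: a division algebra.

[2, 11, 13, 17]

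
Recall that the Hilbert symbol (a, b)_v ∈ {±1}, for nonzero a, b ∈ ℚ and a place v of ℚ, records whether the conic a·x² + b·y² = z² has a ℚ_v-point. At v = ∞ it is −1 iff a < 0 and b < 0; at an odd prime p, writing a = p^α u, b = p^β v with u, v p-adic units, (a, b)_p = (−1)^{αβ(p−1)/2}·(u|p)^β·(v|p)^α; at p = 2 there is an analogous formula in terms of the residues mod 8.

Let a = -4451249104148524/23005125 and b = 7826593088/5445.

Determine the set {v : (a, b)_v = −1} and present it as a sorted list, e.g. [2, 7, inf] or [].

(a, b) ≡ (-95, 2185) mod (ℚ^×)²; places V = {2, 3, 5, 11, 13, 17, 19, 23, 37, ∞}.
(a,b)_∞: sgn(-95)=−, sgn(2185)=+, so +1.
(a,b)_3: α=-2, u≡1; β=-2, v≡1 (mod 3); (1|3)=+1, (1|3)=+1; sign (−1)^0·+1^-2·+1^-2 = +1.
(a,b)_37: α=2, u≡12; β=0, v≡18 (mod 37); (12|37)=+1, (18|37)=-1; sign (−1)^0·+1^0·-1^2 = +1.
(a,b)_23: α=6, u≡20; β=5, v≡12 (mod 23); (20|23)=-1, (12|23)=+1; sign (−1)^0·-1^5·+1^6 = -1.
(a,b)_19: α=1, u≡14; β=1, v≡16 (mod 19); (14|19)=-1, (16|19)=+1; sign (−1)^1·-1^1·+1^1 = +1.
(a,b)_13: α=-2, u≡12; β=0, v≡12 (mod 13); (12|13)=+1, (12|13)=+1; sign (−1)^0·+1^0·+1^-2 = +1.
(a,b)_5: α=-3, u≡1; β=-1, v≡2 (mod 5); (1|5)=+1, (2|5)=-1; sign (−1)^0·+1^-1·-1^-3 = -1.
(a,b)_2: α=2, β=6; u≡1, v≡1 (mod 8); ε(u)ε(v)=0·0, αω(v)=2·0, βω(u)=6·0; sum ≡ 0  ⇒  +1.
(a,b)_17: α=2, u≡11; β=0, v≡16 (mod 17); (11|17)=-1, (16|17)=+1; sign (−1)^0·-1^0·+1^2 = +1.
(a,b)_11: α=-2, u≡4; β=-2, v≡6 (mod 11); (4|11)=+1, (6|11)=-1; sign (−1)^0·+1^-2·-1^-2 = +1.
|Ram(-95, 2185)| = 2, even; anisotropic at {5, 23}.

[5, 23]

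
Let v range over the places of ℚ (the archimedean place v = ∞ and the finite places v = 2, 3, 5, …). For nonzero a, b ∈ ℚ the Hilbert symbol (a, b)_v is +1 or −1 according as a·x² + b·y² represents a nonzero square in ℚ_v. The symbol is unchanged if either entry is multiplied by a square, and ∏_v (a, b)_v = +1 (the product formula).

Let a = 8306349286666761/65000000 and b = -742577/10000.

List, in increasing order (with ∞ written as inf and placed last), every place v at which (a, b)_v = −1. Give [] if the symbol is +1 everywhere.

[5, 17]

(a, b) ≡ (36465, -17) mod (ℚ^×)²; places V = {2, 3, 5, 11, 13, 17, 19, ∞}.
(a,b)_17: α=3, u≡3; β=1, v≡15 (mod 17); (3|17)=-1, (15|17)=+1; sign (−1)^0·-1^1·+1^3 = -1.
(a,b)_∞: sgn(36465)=+, sgn(-17)=−, so +1.
(a,b)_13: α=-1, u≡1; β=0, v≡3 (mod 13); (1|13)=+1, (3|13)=+1; sign (−1)^0·+1^0·+1^-1 = +1.
(a,b)_19: α=6, u≡1; β=2, v≡15 (mod 19); (1|19)=+1, (15|19)=-1; sign (−1)^0·+1^2·-1^6 = +1.
(a,b)_11: α=3, u≡5; β=2, v≡1 (mod 11); (5|11)=+1, (1|11)=+1; sign (−1)^0·+1^2·+1^3 = +1.
(a,b)_3: α=3, u≡2; β=0, v≡1 (mod 3); (2|3)=-1, (1|3)=+1; sign (−1)^0·-1^0·+1^3 = +1.
(a,b)_5: α=-7, u≡3; β=-4, v≡3 (mod 5); (3|5)=-1, (3|5)=-1; sign (−1)^0·-1^-4·-1^-7 = -1.
(a,b)_2: α=-6, β=-4; u≡1, v≡7 (mod 8); ε(u)ε(v)=0·1, αω(v)=-6·0, βω(u)=-4·0; sum ≡ 0  ⇒  +1.
(36465, -17 / ℚ) ramifies at {5, 17}: a division algebra.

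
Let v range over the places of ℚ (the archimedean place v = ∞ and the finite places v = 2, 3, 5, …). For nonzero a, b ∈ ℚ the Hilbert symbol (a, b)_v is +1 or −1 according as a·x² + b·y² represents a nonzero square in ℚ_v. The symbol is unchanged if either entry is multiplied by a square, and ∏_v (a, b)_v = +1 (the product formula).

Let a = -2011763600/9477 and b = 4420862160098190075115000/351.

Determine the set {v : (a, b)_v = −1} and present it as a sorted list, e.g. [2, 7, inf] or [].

(a, b) ≡ (-1334333, 1104099906) mod (ℚ^×)²; places V = {2, 3, 5, 7, 11, 13, 31, 37, 41, 43, ∞}.
(a,b)_11: α=1, u≡1; β=4, v≡7 (mod 11); (1|11)=+1, (7|11)=-1; sign (−1)^0·+1^4·-1^1 = -1.
(a,b)_5: α=2, u≡3; β=4, v≡4 (mod 5); (3|5)=-1, (4|5)=+1; sign (−1)^0·-1^4·+1^2 = +1.
(a,b)_41: α=0, u≡35; β=1, v≡28 (mod 41); (35|41)=-1, (28|41)=-1; sign (−1)^0·-1^1·-1^0 = -1.
(a,b)_31: α=1, u≡5; β=3, v≡28 (mod 31); (5|31)=+1, (28|31)=+1; sign (−1)^1·+1^3·+1^1 = -1.
(a,b)_2: α=4, β=3; u≡3, v≡1 (mod 8); ε(u)ε(v)=1·0, αω(v)=4·0, βω(u)=3·1; sum ≡ 1  ⇒  -1.
(a,b)_7: α=3, u≡5; β=5, v≡2 (mod 7); (5|7)=-1, (2|7)=+1; sign (−1)^1·-1^5·+1^3 = +1.
(a,b)_37: α=0, u≡6; β=1, v≡1 (mod 37); (6|37)=-1, (1|37)=+1; sign (−1)^0·-1^1·+1^0 = -1.
(a,b)_3: α=-6, u≡1; β=-3, v≡1 (mod 3); (1|3)=+1, (1|3)=+1; sign (−1)^0·+1^-3·+1^-6 = +1.
(a,b)_43: α=1, u≡23; β=3, v≡10 (mod 43); (23|43)=+1, (10|43)=+1; sign (−1)^1·+1^3·+1^1 = -1.
(a,b)_∞: sgn(-1334333)=−, sgn(1104099906)=+, so +1.
(a,b)_13: α=-1, u≡11; β=-1, v≡11 (mod 13); (11|13)=-1, (11|13)=-1; sign (−1)^0·-1^-1·-1^-1 = +1.
(-1334333, 1104099906 / ℚ) ramifies at {2, 11, 31, 37, 41, 43}: a division algebra.

[2, 11, 31, 37, 41, 43]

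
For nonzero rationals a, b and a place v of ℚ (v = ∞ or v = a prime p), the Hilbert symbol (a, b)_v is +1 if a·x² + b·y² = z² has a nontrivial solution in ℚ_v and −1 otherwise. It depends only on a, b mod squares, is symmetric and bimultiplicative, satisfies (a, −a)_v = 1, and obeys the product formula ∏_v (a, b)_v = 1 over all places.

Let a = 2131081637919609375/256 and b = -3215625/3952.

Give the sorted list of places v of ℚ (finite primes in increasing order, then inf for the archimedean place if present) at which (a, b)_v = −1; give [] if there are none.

(a, b) ≡ (95, -25935) mod (ℚ^×)²; places V = {2, 3, 5, 7, 11, 13, 19, ∞}.
(a,b)_7: α=4, u≡4; β=3, v≡3 (mod 7); (4|7)=+1, (3|7)=-1; sign (−1)^0·+1^3·-1^4 = +1.
(a,b)_13: α=2, u≡1; β=-1, v≡11 (mod 13); (1|13)=+1, (11|13)=-1; sign (−1)^0·+1^-1·-1^2 = +1.
(a,b)_11: α=2, u≡2; β=0, v≡9 (mod 11); (2|11)=-1, (9|11)=+1; sign (−1)^0·-1^0·+1^2 = +1.
(a,b)_19: α=3, u≡5; β=-1, v≡8 (mod 19); (5|19)=+1, (8|19)=-1; sign (−1)^1·+1^-1·-1^3 = +1.
(a,b)_2: α=-8, β=-4; u≡7, v≡1 (mod 8); ε(u)ε(v)=1·0, αω(v)=-8·0, βω(u)=-4·0; sum ≡ 0  ⇒  +1.
(a,b)_∞: sgn(95)=+, sgn(-25935)=−, so +1.
(a,b)_3: α=4, u≡2; β=1, v≡1 (mod 3); (2|3)=-1, (1|3)=+1; sign (−1)^0·-1^1·+1^4 = -1.
(a,b)_5: α=7, u≡1; β=5, v≡3 (mod 5); (1|5)=+1, (3|5)=-1; sign (−1)^0·+1^5·-1^7 = -1.
Ram(95, -25935) = {3, 5}; no ℚ_3-point on the conic.

[3, 5]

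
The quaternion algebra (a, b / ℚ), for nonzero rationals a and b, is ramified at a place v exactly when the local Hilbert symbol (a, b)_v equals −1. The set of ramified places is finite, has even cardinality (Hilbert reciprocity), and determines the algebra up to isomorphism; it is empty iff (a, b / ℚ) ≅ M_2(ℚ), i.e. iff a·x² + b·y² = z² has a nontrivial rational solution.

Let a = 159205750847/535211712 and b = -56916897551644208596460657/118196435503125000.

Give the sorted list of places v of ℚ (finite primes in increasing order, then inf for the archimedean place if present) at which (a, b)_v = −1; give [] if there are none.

[2, 13, 43, 47]

Mod squares: a ≡ 2021, b ≡ -52546. Check v ∈ {∞, 2, 3, 5, 7, 11, 13, 37, 43, 47}.
v=3: a=3^-4·(≡2), b=3^-8·(≡2) mod 3; (2|3)=-1, (2|3)=-1; (−1)^{-4·-8·1}·(-1)^-8·(-1)^-4 = +1.
v=11: a=11^4·(≡8), b=11^12·(≡4) mod 11; (8|11)=-1, (4|11)=+1; (−1)^{4·12·5}·(-1)^12·(+1)^4 = +1.
v=43: a=43^-1·(≡11), b=43^3·(≡6) mod 43; (11|43)=+1, (6|43)=+1; (−1)^{-1·3·21}·(+1)^3·(+1)^-1 = -1.
v=∞: 2021 > 0 and -52546 < 0  ⇒  (a,b)_∞ = +1.
v=37: a=37^2·(≡31), b=37^0·(≡29) mod 37; (31|37)=-1, (29|37)=-1; (−1)^{2·0·18}·(-1)^0·(-1)^2 = +1.
v=2: v_2(a)=-6, v_2(b)=-3; units ≡ 5, 7 (mod 8); ε·ε+αω+βω = 0·1+-6·0+-3·1 ≡ 1  ⇒  (a,b)_2 = -1.
v=5: a=5^0·(≡1), b=5^-8·(≡1) mod 5; (1|5)=+1, (1|5)=+1; (−1)^{0·-8·2}·(+1)^-8·(+1)^0 = +1.
v=47: a=47^1·(≡29), b=47^3·(≡46) mod 47; (29|47)=-1, (46|47)=-1; (−1)^{1·3·23}·(-1)^3·(-1)^1 = -1.
v=13: a=13^2·(≡2), b=13^3·(≡12) mod 13; (2|13)=-1, (12|13)=+1; (−1)^{2·3·6}·(-1)^3·(+1)^2 = -1.
v=7: a=7^-4·(≡6), b=7^-8·(≡6) mod 7; (6|7)=-1, (6|7)=-1; (−1)^{-4·-8·3}·(-1)^-8·(-1)^-4 = +1.
(2021, -52546 / ℚ) ramifies at {2, 13, 43, 47}: a division algebra.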